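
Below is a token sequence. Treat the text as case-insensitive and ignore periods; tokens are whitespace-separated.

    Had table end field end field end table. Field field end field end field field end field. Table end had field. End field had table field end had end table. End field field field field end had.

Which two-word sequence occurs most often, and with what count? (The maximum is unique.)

"field end", 8 times

Bigram frequencies (highest first):
  field end: 8
  end field: 7
  field field: 5
  table end: 3
  end had: 3
  had table: 2
  … (6 more, each ≤ 2)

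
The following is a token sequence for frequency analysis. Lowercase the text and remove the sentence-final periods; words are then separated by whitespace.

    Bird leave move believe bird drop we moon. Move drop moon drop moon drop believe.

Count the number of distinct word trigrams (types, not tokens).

12

15 tokens → 13 trigram windows in total.
Repeated trigrams (each contributes count−1 duplicates):
  drop moon drop: 2
1 duplicate windows → 13 − 1 = 12 distinct.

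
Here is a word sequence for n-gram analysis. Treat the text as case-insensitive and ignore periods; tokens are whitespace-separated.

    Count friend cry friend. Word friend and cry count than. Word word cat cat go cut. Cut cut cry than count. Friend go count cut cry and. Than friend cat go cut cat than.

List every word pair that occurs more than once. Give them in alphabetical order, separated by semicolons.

Bigram counts meeting the condition (more than once):
  cat go: 2
  count friend: 2
  cut cry: 2
  cut cut: 2
  go cut: 2

cat go; count friend; cut cry; cut cut; go cut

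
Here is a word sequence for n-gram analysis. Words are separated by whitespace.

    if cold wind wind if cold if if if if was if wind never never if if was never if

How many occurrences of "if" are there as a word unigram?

Scanning the 20 tokens for "if":
  position 1: if
  position 5: if
  position 7: if
  position 8: if
  position 9: if
  position 10: if
  position 12: if
  position 16: if
  position 17: if
  position 20: if

10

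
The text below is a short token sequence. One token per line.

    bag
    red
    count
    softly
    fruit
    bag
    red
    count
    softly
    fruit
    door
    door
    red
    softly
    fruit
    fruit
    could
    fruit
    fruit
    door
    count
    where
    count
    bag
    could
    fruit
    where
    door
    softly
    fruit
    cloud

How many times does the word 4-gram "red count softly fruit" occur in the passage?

Scanning the 28 overlapping 4-gram windows for "red count softly fruit":
  position 2–5: red count softly fruit
  position 7–10: red count softly fruit

2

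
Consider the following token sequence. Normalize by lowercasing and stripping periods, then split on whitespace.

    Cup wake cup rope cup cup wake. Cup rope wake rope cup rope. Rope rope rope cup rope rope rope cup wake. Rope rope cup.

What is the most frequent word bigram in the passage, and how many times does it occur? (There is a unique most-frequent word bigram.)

"rope rope", 6 times

Bigram frequencies (highest first):
  rope rope: 6
  rope cup: 5
  cup rope: 4
  cup wake: 3
  wake cup: 2
  wake rope: 2
  … (2 more, each ≤ 1)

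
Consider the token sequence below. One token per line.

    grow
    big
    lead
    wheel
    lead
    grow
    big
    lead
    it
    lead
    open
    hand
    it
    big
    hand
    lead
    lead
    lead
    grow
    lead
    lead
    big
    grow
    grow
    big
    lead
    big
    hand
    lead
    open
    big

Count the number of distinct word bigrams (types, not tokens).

31 tokens → 30 bigram windows in total.
Repeated bigrams (each contributes count−1 duplicates):
  big lead: 3
  grow big: 3
  lead lead: 3
  big hand: 2
  hand lead: 2
  lead big: 2
  lead grow: 2
  lead open: 2
11 duplicate windows → 30 − 11 = 19 distinct.

19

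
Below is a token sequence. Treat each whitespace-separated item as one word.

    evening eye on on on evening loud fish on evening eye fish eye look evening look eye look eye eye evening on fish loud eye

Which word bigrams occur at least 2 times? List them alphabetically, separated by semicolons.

Bigram counts meeting the condition (at least 2 times):
  evening eye: 2
  eye look: 2
  look eye: 2
  on evening: 2
  on on: 2

evening eye; eye look; look eye; on evening; on on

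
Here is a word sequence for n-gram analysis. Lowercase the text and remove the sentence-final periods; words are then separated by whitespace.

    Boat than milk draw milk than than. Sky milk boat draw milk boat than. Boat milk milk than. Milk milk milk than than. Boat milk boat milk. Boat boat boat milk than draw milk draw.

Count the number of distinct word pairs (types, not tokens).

15

35 tokens → 34 bigram windows in total.
Repeated bigrams (each contributes count−1 duplicates):
  boat milk: 4
  milk boat: 4
  milk than: 4
  draw milk: 3
  milk milk: 3
  boat boat: 2
  boat than: 2
  milk draw: 2
  … (3 more repeated)
19 duplicate windows → 34 − 19 = 15 distinct.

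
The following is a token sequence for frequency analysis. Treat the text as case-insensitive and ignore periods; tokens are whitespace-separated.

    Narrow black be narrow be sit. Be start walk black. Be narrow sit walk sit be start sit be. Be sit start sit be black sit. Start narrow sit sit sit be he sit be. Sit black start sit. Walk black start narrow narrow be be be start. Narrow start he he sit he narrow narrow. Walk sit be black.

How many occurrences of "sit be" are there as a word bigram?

Scanning the 59 overlapping bigram windows for "sit be":
  position 6–7: sit be
  position 15–16: sit be
  position 18–19: sit be
  position 23–24: sit be
  position 31–32: sit be
  position 34–35: sit be
  position 58–59: sit be

7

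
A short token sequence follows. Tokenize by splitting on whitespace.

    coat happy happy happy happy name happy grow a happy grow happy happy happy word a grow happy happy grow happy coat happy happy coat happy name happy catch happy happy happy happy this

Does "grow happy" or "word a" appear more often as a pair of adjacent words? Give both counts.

"grow happy" (3 vs 1)

"grow happy": 3 occurrences
"word a": 1 occurrence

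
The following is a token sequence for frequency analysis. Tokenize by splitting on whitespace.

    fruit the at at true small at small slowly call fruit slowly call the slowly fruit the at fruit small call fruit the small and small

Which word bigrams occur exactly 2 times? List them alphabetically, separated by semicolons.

call fruit; slowly call; the at

Bigram counts meeting the condition (exactly 2 times):
  call fruit: 2
  slowly call: 2
  the at: 2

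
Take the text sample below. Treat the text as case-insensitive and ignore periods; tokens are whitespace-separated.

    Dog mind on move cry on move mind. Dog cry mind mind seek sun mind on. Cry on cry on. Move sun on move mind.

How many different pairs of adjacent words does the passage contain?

16

25 tokens → 24 bigram windows in total.
Repeated bigrams (each contributes count−1 duplicates):
  on move: 4
  cry on: 3
  mind on: 2
  move mind: 2
  on cry: 2
8 duplicate windows → 24 − 8 = 16 distinct.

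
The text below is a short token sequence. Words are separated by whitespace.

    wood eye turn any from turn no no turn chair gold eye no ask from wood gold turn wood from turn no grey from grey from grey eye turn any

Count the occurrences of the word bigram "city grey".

0

Scanning the 29 overlapping bigram windows for "city grey":
  (none found)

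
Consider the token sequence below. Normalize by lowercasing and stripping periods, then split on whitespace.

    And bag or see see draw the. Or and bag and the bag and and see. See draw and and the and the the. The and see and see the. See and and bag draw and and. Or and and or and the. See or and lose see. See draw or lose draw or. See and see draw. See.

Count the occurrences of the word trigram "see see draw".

3

Scanning the 57 overlapping trigram windows for "see see draw":
  position 4–6: see see draw
  position 16–18: see see draw
  position 48–50: see see draw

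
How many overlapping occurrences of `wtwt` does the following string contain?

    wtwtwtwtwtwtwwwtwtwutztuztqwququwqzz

Sliding a length-4 window over the 36 characters (33 positions):
  position 1–4: wtwt
  position 3–6: wtwt
  position 5–8: wtwt
  position 7–10: wtwt
  position 9–12: wtwt
  position 15–18: wtwt

6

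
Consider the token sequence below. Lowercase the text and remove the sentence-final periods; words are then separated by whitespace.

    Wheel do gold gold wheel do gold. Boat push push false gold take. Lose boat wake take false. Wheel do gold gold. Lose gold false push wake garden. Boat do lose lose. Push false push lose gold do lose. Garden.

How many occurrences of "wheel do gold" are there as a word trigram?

Scanning the 38 overlapping trigram windows for "wheel do gold":
  position 1–3: wheel do gold
  position 5–7: wheel do gold
  position 19–21: wheel do gold

3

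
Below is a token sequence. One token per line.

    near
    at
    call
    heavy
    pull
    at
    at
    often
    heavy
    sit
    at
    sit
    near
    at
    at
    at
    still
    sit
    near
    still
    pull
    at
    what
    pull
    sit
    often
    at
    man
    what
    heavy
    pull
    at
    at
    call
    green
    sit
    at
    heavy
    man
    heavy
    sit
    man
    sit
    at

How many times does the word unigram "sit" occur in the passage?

Scanning the 44 tokens for "sit":
  position 10: sit
  position 12: sit
  position 18: sit
  position 25: sit
  position 36: sit
  position 41: sit
  position 43: sit

7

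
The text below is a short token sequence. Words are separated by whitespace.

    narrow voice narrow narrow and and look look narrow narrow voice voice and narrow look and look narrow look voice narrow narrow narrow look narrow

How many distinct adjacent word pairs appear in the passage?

14

25 tokens → 24 bigram windows in total.
Repeated bigrams (each contributes count−1 duplicates):
  narrow narrow: 4
  look narrow: 3
  narrow look: 3
  and look: 2
  narrow voice: 2
  voice narrow: 2
10 duplicate windows → 24 − 10 = 14 distinct.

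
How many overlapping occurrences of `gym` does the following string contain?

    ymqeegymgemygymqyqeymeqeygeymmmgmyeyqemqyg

2

Sliding a length-3 window over the 42 characters (40 positions):
  position 6–8: gym
  position 13–15: gym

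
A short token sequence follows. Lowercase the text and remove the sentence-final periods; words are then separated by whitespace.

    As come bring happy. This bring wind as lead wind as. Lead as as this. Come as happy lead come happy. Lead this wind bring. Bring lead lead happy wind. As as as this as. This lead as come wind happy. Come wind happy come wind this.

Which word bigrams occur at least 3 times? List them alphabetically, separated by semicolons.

as as; as this; come wind; wind as

Bigram counts meeting the condition (at least 3 times):
  as as: 3
  as this: 3
  come wind: 3
  wind as: 3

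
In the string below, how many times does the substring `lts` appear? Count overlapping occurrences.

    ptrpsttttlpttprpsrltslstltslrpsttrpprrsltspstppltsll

4

Sliding a length-3 window over the 52 characters (50 positions):
  position 19–21: lts
  position 25–27: lts
  position 40–42: lts
  position 48–50: lts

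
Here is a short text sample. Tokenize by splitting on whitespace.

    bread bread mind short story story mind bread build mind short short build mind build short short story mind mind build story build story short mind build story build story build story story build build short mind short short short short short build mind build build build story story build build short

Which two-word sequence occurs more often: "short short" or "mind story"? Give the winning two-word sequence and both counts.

"short short": 6 occurrences
"mind story": 0 occurrences

"short short" (6 vs 0)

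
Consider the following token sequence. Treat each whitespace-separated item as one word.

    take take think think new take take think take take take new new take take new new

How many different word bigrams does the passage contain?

17 tokens → 16 bigram windows in total.
Repeated bigrams (each contributes count−1 duplicates):
  take take: 5
  new new: 2
  new take: 2
  take new: 2
  take think: 2
8 duplicate windows → 16 − 8 = 8 distinct.

8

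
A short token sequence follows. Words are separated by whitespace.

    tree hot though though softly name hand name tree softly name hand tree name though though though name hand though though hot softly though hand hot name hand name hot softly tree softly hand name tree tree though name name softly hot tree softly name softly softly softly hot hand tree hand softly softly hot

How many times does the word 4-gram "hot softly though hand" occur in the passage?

Scanning the 52 overlapping 4-gram windows for "hot softly though hand":
  position 22–25: hot softly though hand

1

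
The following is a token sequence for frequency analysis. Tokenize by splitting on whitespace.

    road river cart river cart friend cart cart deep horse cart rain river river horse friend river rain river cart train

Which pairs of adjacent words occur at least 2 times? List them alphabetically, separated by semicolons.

rain river; river cart

Bigram counts meeting the condition (at least 2 times):
  rain river: 2
  river cart: 3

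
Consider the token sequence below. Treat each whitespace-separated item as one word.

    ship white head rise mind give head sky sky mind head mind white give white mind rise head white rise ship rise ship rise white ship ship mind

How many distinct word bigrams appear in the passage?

28 tokens → 27 bigram windows in total.
Repeated bigrams (each contributes count−1 duplicates):
  rise ship: 2
  ship rise: 2
2 duplicate windows → 27 − 2 = 25 distinct.

25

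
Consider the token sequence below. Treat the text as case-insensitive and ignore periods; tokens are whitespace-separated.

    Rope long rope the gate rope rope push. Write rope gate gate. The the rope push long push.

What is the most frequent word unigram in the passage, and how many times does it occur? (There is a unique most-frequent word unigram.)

"rope", 6 times

Unigram frequencies (highest first):
  rope: 6
  the: 3
  gate: 3
  push: 3
  long: 2
  write: 1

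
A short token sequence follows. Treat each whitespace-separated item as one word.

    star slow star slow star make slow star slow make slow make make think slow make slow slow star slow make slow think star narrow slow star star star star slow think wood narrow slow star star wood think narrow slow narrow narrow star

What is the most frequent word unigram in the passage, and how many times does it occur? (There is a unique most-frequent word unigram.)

Unigram frequencies (highest first):
  slow: 14
  star: 13
  make: 6
  narrow: 5
  think: 4
  wood: 2

"slow", 14 times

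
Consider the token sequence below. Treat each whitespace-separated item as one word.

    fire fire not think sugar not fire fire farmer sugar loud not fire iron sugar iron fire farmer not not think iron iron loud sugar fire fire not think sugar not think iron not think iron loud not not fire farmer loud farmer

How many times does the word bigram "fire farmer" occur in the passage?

3

Scanning the 42 overlapping bigram windows for "fire farmer":
  position 8–9: fire farmer
  position 17–18: fire farmer
  position 40–41: fire farmer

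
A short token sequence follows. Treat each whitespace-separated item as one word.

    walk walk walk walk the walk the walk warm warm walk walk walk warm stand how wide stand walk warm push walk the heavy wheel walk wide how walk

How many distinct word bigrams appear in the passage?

29 tokens → 28 bigram windows in total.
Repeated bigrams (each contributes count−1 duplicates):
  walk walk: 5
  walk the: 3
  walk warm: 3
  the walk: 2
9 duplicate windows → 28 − 9 = 19 distinct.

19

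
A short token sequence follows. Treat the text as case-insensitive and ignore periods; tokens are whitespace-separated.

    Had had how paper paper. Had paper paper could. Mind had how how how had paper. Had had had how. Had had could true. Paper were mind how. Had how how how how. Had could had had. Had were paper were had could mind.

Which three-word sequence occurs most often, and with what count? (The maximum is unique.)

"how how how", 3 times

Trigram frequencies (highest first):
  how how how: 3
  had had how: 2
  had how how: 2
  how how had: 2
  had had had: 2
  had how paper: 1
  … (30 more, each ≤ 1)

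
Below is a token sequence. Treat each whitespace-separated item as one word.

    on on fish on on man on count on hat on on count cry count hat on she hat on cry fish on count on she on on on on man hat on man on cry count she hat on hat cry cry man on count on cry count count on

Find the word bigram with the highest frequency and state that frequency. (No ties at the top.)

Bigram frequencies (highest first):
  on on: 6
  hat on: 5
  on count: 4
  count on: 4
  on man: 3
  man on: 3
  … (17 more, each ≤ 3)

"on on", 6 times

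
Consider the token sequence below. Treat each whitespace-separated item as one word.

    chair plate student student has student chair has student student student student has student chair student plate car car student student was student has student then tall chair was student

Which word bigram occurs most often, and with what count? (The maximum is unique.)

"student student", 5 times

Bigram frequencies (highest first):
  student student: 5
  has student: 4
  student has: 3
  student chair: 2
  was student: 2
  chair plate: 1
  … (12 more, each ≤ 1)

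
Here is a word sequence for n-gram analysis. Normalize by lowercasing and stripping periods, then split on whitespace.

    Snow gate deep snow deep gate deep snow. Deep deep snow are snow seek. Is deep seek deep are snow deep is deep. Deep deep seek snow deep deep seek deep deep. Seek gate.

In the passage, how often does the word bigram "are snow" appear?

2

Scanning the 33 overlapping bigram windows for "are snow":
  position 12–13: are snow
  position 19–20: are snow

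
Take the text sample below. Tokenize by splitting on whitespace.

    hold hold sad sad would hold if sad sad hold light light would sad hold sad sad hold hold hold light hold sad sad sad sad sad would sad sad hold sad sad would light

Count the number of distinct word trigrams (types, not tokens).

23

35 tokens → 33 trigram windows in total.
Repeated trigrams (each contributes count−1 duplicates):
  hold sad sad: 4
  sad sad hold: 3
  sad sad sad: 3
  sad sad would: 3
  sad hold sad: 2
10 duplicate windows → 33 − 10 = 23 distinct.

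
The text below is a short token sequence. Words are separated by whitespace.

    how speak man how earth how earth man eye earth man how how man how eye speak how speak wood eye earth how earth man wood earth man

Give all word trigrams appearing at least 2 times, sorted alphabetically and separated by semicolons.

Trigram counts meeting the condition (at least 2 times):
  earth how earth: 2
  how earth man: 2

earth how earth; how earth man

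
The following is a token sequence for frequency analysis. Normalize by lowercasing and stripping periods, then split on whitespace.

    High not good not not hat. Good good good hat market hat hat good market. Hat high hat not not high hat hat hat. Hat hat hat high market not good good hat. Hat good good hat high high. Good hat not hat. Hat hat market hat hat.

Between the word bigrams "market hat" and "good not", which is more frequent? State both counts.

"market hat" (3 vs 1)

"market hat": 3 occurrences
"good not": 1 occurrence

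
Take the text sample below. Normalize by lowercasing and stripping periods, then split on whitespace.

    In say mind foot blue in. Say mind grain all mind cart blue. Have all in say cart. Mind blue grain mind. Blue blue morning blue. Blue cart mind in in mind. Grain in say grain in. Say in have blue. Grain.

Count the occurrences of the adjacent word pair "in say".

Scanning the 41 overlapping bigram windows for "in say":
  position 1–2: in say
  position 6–7: in say
  position 16–17: in say
  position 34–35: in say
  position 37–38: in say

5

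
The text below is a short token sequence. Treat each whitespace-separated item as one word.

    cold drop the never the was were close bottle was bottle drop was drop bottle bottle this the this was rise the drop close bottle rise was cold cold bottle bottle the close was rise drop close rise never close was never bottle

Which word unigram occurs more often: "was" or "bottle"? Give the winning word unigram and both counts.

"was": 7 occurrences
"bottle": 8 occurrences

"bottle" (8 vs 7)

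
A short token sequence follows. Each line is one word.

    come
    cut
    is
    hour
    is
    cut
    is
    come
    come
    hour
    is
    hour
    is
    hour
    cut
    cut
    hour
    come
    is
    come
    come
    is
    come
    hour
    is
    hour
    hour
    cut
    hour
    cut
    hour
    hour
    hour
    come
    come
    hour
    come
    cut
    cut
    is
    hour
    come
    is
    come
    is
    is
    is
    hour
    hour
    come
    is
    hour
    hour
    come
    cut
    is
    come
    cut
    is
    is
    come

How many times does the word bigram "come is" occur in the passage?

Scanning the 60 overlapping bigram windows for "come is":
  position 18–19: come is
  position 21–22: come is
  position 42–43: come is
  position 44–45: come is
  position 50–51: come is

5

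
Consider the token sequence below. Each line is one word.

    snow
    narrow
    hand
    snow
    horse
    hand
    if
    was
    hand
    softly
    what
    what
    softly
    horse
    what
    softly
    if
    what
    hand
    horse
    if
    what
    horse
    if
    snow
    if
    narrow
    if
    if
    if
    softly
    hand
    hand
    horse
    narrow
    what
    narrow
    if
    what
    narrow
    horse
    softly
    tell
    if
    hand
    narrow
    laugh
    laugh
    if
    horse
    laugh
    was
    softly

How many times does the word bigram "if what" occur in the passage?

Scanning the 52 overlapping bigram windows for "if what":
  position 17–18: if what
  position 21–22: if what
  position 38–39: if what

3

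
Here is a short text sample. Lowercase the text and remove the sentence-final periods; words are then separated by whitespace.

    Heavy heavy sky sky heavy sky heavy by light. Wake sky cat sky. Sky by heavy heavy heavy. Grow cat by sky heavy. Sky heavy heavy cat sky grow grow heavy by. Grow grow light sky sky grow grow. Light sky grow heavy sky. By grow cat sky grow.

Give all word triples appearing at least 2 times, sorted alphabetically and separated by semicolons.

cat sky grow; grow grow light; grow light sky; heavy sky heavy; sky grow grow; sky heavy sky

Trigram counts meeting the condition (at least 2 times):
  cat sky grow: 2
  grow grow light: 2
  grow light sky: 2
  heavy sky heavy: 2
  sky grow grow: 2
  sky heavy sky: 2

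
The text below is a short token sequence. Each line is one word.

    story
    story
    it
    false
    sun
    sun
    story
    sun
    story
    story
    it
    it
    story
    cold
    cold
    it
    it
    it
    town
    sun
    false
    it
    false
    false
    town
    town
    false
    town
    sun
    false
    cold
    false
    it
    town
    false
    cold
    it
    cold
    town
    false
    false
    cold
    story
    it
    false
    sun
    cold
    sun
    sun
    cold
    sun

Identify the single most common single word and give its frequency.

Unigram frequencies (highest first):
  false: 11
  it: 10
  sun: 9
  cold: 8
  story: 7
  town: 6

"false", 11 times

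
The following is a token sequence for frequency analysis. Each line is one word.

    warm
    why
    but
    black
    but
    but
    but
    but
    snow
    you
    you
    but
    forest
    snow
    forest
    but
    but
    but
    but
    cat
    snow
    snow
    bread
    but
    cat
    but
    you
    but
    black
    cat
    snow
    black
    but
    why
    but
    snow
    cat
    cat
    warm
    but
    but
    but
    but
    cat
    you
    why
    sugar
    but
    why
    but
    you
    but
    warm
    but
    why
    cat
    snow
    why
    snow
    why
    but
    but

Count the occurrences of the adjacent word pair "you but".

3

Scanning the 61 overlapping bigram windows for "you but":
  position 11–12: you but
  position 27–28: you but
  position 51–52: you but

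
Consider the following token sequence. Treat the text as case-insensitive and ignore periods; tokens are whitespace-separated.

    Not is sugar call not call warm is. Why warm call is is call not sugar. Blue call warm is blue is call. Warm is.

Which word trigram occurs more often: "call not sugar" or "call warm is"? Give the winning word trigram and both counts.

"call warm is" (3 vs 1)

"call not sugar": 1 occurrence
"call warm is": 3 occurrences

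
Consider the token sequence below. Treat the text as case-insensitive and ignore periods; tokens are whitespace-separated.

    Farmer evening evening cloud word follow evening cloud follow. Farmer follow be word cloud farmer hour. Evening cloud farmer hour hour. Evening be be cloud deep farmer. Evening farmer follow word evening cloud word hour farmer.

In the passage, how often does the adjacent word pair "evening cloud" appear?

4

Scanning the 35 overlapping bigram windows for "evening cloud":
  position 3–4: evening cloud
  position 7–8: evening cloud
  position 17–18: evening cloud
  position 32–33: evening cloud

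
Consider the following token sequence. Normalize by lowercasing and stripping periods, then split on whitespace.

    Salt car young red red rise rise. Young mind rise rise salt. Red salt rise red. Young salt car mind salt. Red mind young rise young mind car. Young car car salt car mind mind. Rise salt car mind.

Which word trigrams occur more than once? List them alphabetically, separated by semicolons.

rise young mind; salt car mind

Trigram counts meeting the condition (more than once):
  rise young mind: 2
  salt car mind: 3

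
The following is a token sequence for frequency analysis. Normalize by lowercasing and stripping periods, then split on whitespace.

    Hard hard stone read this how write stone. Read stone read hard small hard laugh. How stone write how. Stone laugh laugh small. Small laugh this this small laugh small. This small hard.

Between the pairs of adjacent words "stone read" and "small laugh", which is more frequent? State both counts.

"stone read": 3 occurrences
"small laugh": 2 occurrences

"stone read" (3 vs 2)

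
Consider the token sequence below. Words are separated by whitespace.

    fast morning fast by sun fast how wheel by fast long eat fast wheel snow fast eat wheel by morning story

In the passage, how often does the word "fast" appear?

Scanning the 21 tokens for "fast":
  position 1: fast
  position 3: fast
  position 6: fast
  position 10: fast
  position 13: fast
  position 16: fast

6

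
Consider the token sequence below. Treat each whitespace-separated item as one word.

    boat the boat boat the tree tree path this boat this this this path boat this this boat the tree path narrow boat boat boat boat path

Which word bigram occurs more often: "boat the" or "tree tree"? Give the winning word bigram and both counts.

"boat the" (3 vs 1)

"boat the": 3 occurrences
"tree tree": 1 occurrence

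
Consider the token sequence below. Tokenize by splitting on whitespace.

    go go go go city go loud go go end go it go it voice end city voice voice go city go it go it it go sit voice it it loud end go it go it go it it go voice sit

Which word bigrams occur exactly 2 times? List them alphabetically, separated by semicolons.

Bigram counts meeting the condition (exactly 2 times):
  city go: 2
  end go: 2
  go city: 2

city go; end go; go city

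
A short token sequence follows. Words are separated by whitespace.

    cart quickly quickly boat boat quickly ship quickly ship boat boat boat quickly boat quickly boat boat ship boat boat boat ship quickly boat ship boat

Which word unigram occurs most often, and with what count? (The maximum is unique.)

"boat", 13 times

Unigram frequencies (highest first):
  boat: 13
  quickly: 7
  ship: 5
  cart: 1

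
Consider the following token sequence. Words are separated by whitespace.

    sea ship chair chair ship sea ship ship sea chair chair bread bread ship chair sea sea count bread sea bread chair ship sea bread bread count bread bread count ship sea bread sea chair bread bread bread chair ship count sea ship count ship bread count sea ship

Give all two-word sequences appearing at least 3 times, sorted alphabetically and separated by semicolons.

Bigram counts meeting the condition (at least 3 times):
  bread bread: 5
  bread count: 3
  chair ship: 3
  sea bread: 3
  sea ship: 4
  ship sea: 4

bread bread; bread count; chair ship; sea bread; sea ship; ship sea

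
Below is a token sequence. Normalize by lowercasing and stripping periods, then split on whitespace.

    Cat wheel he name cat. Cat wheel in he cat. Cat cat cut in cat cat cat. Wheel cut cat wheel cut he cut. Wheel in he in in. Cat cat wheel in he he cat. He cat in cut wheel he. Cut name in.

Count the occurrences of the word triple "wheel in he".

Scanning the 43 overlapping trigram windows for "wheel in he":
  position 7–9: wheel in he
  position 25–27: wheel in he
  position 32–34: wheel in he

3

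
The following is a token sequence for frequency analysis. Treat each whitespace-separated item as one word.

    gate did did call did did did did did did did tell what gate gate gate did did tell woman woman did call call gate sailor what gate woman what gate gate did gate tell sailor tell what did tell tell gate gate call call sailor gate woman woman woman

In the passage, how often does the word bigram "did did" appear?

8

Scanning the 49 overlapping bigram windows for "did did":
  position 2–3: did did
  position 5–6: did did
  position 6–7: did did
  position 7–8: did did
  position 8–9: did did
  position 9–10: did did
  position 10–11: did did
  position 17–18: did did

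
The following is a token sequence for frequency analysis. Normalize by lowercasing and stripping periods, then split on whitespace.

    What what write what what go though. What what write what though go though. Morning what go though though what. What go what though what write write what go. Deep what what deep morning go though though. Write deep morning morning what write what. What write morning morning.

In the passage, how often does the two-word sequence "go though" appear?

Scanning the 47 overlapping bigram windows for "go though":
  position 6–7: go though
  position 13–14: go though
  position 17–18: go though
  position 35–36: go though

4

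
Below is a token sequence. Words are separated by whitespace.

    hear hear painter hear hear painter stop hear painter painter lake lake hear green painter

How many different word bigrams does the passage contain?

15 tokens → 14 bigram windows in total.
Repeated bigrams (each contributes count−1 duplicates):
  hear painter: 3
  hear hear: 2
3 duplicate windows → 14 − 3 = 11 distinct.

11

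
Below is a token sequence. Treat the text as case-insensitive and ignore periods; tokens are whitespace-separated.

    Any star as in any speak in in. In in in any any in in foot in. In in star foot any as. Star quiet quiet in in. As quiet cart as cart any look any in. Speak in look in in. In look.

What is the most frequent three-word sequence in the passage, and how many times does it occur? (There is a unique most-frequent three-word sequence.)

"in in in", 5 times

Trigram frequencies (highest first):
  in in in: 5
  any star as: 1
  star as in: 1
  as in any: 1
  in any speak: 1
  any speak in: 1
  … (32 more, each ≤ 1)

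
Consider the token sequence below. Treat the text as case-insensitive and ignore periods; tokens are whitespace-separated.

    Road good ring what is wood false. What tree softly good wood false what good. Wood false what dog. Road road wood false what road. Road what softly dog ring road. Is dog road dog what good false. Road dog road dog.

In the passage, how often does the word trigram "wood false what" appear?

4

Scanning the 40 overlapping trigram windows for "wood false what":
  position 6–8: wood false what
  position 12–14: wood false what
  position 16–18: wood false what
  position 22–24: wood false what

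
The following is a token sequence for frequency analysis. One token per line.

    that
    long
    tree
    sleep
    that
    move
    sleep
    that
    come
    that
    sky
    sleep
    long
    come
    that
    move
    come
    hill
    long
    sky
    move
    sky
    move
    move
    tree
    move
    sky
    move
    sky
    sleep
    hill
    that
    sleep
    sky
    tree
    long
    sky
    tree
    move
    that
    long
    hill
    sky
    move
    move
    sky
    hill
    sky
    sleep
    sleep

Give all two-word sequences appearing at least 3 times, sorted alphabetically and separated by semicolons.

Bigram counts meeting the condition (at least 3 times):
  move sky: 4
  sky move: 4
  sky sleep: 3

move sky; sky move; sky sleep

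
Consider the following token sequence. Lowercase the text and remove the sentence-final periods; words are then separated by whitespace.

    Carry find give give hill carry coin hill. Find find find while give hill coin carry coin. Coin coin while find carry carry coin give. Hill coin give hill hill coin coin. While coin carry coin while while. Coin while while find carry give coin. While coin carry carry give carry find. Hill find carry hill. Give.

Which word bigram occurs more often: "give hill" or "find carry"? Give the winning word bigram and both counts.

"give hill" (4 vs 3)

"give hill": 4 occurrences
"find carry": 3 occurrences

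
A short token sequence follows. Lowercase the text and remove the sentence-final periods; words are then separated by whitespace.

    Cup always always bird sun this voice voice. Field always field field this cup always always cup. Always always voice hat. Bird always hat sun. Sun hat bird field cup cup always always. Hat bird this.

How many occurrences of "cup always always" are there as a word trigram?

Scanning the 34 overlapping trigram windows for "cup always always":
  position 1–3: cup always always
  position 14–16: cup always always
  position 17–19: cup always always
  position 31–33: cup always always

4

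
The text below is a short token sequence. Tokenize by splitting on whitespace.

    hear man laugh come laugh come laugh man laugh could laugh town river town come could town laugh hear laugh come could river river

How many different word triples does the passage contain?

21

24 tokens → 22 trigram windows in total.
Repeated trigrams (each contributes count−1 duplicates):
  laugh come laugh: 2
1 duplicate windows → 22 − 1 = 21 distinct.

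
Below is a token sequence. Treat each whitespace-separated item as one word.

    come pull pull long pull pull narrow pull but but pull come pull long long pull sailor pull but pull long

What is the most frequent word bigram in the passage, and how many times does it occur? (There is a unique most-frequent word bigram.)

"pull long", 3 times

Bigram frequencies (highest first):
  pull long: 3
  come pull: 2
  pull pull: 2
  long pull: 2
  pull but: 2
  but pull: 2
  … (7 more, each ≤ 1)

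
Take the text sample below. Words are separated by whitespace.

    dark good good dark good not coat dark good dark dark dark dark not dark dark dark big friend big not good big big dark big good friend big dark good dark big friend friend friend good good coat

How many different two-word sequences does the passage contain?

22

39 tokens → 38 bigram windows in total.
Repeated bigrams (each contributes count−1 duplicates):
  dark dark: 5
  dark good: 4
  dark big: 3
  good dark: 3
  big dark: 2
  big friend: 2
  friend big: 2
  friend friend: 2
  … (1 more repeated)
16 duplicate windows → 38 − 16 = 22 distinct.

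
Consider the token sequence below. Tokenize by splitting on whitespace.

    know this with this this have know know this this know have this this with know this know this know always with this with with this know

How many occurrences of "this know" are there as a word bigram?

Scanning the 26 overlapping bigram windows for "this know":
  position 10–11: this know
  position 17–18: this know
  position 19–20: this know
  position 26–27: this know

4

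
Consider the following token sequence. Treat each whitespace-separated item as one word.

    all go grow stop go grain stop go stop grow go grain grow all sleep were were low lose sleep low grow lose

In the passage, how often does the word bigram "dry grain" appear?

0

Scanning the 22 overlapping bigram windows for "dry grain":
  (none found)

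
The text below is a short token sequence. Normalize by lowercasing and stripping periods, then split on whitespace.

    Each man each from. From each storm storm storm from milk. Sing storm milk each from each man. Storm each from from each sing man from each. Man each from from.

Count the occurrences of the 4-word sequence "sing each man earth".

Scanning the 28 overlapping 4-gram windows for "sing each man earth":
  (none found)

0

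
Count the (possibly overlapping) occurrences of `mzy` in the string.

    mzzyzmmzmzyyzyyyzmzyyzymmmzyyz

Sliding a length-3 window over the 30 characters (28 positions):
  position 9–11: mzy
  position 18–20: mzy
  position 26–28: mzy

3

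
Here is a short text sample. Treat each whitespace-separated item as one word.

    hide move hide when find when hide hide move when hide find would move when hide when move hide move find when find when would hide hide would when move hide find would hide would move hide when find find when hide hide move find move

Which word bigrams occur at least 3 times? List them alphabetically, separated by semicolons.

find when; hide hide; hide move; hide when; move hide; when find; when hide

Bigram counts meeting the condition (at least 3 times):
  find when: 4
  hide hide: 3
  hide move: 4
  hide when: 3
  move hide: 4
  when find: 3
  when hide: 4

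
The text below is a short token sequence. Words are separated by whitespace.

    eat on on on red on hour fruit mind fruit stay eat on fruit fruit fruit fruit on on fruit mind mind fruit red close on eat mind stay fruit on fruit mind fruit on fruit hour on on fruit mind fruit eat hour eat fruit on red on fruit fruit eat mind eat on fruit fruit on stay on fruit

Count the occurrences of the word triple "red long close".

Scanning the 59 overlapping trigram windows for "red long close":
  (none found)

0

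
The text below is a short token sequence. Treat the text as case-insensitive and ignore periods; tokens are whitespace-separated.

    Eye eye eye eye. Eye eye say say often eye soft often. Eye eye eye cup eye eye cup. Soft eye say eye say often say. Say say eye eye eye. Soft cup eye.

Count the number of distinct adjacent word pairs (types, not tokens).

14

34 tokens → 33 bigram windows in total.
Repeated bigrams (each contributes count−1 duplicates):
  eye eye: 10
  eye say: 3
  say say: 3
  cup eye: 2
  eye cup: 2
  eye soft: 2
  often eye: 2
  say eye: 2
  … (1 more repeated)
19 duplicate windows → 33 − 19 = 14 distinct.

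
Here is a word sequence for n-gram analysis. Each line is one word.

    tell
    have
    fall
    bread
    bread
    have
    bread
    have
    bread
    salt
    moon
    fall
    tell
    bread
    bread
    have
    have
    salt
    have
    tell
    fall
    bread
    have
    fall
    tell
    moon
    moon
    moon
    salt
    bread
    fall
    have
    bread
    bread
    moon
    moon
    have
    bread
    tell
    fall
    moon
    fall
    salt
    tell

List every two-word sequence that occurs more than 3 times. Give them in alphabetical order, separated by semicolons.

bread have; have bread

Bigram counts meeting the condition (more than 3 times):
  bread have: 4
  have bread: 4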